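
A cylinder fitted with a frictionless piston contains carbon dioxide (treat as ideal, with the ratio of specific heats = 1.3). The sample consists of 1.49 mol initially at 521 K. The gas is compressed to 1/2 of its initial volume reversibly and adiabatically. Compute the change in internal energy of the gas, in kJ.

ΔU ≈ 4.97 kJ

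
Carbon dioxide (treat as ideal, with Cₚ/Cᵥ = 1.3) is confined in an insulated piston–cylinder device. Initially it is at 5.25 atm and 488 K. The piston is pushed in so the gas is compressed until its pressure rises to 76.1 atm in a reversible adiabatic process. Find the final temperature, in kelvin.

T₂ ≈ 904 K

Adiabatic: T₂/T₁ = (P₂/P₁)^((γ−1)/γ).
T₂ = 488 × (76.1/5.25)^(0.231) = 904.5 K.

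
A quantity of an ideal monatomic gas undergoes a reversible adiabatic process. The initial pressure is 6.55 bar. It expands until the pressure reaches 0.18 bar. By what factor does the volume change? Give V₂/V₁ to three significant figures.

V₂/V₁ ≈ 8.64

From PV^γ = const, V₂/V₁ = (P₁/P₂)^(1/γ).
For a monatomic ideal gas γ = 5/3.
V₂/V₁ = (6.55/0.18)^(3/5) = 8.641.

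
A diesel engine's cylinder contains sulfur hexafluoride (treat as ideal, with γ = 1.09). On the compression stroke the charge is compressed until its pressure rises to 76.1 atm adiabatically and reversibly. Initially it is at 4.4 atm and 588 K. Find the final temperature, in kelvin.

T₂ ≈ 744 K

Along an adiabat T P^((1−γ)/γ) is constant, so T₂ = T₁ (P₂/P₁)^((γ−1)/γ).
T₂ = 588 × (76.1/4.4)^(0.0826) = 744 K.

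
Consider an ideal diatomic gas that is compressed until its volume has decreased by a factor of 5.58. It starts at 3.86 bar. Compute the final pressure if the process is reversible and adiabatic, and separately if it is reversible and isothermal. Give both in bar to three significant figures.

For a diatomic ideal gas γ = 7/5.
Isothermal: P₂ = P₁(V₁/V₂) = 3.86×5.58 = 21.54 bar.
Adiabatic: P₂ = P₁(V₁/V₂)^γ = 3.86×5.58^(7/5) = 42.84 bar.

adiabatic: 42.8 bar; isothermal: 21.5 bar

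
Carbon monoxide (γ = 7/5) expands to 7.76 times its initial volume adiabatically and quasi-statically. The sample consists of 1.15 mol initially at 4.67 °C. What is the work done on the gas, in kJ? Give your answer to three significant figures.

Adiabatic: T₁V₁^(γ−1) = T₂V₂^(γ−1) ⇒ T₂ = T₁ (V₁/V₂)^(γ−1).
T₁ = 4.67 °C = 277.8 K.
T₂ = 277.8 × (1/7.76)^(2/5) = 122.4 K.
Q = 0, so ΔU = W_on_gas = nCᵥΔT with Cᵥ = R/(γ−1) = 20.79 J/(mol·K).
ΔU = 1.15 × 20.79 × (122.4 − 277.8) = -3715 J.

W ≈ -3.71 kJ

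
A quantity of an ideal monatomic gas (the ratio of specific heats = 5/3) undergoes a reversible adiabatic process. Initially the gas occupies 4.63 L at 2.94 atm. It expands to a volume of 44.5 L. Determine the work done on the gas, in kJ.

P₂ = P₁(V₁/V₂)^γ = 2.94×(4.63/44.5)^(5/3) = 0.06767 atm.
For a reversible adiabat, W_by_gas = (P₁V₁ − P₂V₂)/(γ−1).
W_by = (297900×0.00463 − 6856×0.0445) / (2/3) = 1611 J.
W_on_gas = −W_by = -1611 J.

W ≈ -1.61 kJ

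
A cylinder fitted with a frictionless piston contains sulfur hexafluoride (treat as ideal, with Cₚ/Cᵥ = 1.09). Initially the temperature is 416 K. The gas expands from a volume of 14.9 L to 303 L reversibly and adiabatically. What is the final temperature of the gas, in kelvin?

T₂ ≈ 317 K

For a reversible adiabat TV^(γ−1) is constant, so T₂ = T₁ (V₁/V₂)^(γ−1).
T₂ = 416 × (14.9/303)^(0.09) = 317.2 K.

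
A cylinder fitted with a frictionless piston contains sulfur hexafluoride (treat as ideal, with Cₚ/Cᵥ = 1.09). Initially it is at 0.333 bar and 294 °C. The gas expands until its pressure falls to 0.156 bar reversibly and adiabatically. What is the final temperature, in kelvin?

Along an adiabat T P^((1−γ)/γ) is constant, so T₂ = T₁ (P₂/P₁)^((γ−1)/γ).
T₁ = 294 °C = 567.1 K.
T₂ = 567.1 × (0.156/0.333)^(0.0826) = 532.7 K.

T₂ ≈ 533 K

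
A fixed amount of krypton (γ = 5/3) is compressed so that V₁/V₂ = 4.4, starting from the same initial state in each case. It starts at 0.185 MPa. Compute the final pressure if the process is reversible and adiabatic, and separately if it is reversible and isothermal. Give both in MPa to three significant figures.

adiabatic: 2.19 MPa; isothermal: 0.814 MPa

Isothermal: P₂ = P₁(V₁/V₂) = 0.185×4.4 = 0.814 MPa.
Adiabatic: P₂ = P₁(V₁/V₂)^γ = 0.185×4.4^(5/3) = 2.186 MPa.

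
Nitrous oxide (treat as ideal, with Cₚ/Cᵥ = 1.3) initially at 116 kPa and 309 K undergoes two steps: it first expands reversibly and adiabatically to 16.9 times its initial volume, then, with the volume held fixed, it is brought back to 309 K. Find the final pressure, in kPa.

P₃ ≈ 6.86 kPa

Adiabatic step (PV^γ = const): P₂ = 116×(1/16.9)^(1.3) = 2.939 kPa; T₂ = 309×(1/16.9)^(0.3) = 132.3 K.
Isochoric: P₃ = P₂(T₃/T₂) = 2.939 × (309/132.3) = 6.864 kPa.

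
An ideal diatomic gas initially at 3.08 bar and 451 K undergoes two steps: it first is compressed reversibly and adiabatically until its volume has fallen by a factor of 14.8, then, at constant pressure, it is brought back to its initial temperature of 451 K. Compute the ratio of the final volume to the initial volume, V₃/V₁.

For a diatomic ideal gas γ = 7/5.
Adiabatic step: V₂/V₁ = 0.06757; T₂ = T₁·14.8^(2/5) = 1325 K.
Isobaric step: V₃/V₂ = T₃/T₂ = 451/1325.
V₃/V₁ = (V₂/V₁)(V₃/V₂) = 0.06757 × (451/1325) = 0.023.

V₃/V₁ ≈ 0.0230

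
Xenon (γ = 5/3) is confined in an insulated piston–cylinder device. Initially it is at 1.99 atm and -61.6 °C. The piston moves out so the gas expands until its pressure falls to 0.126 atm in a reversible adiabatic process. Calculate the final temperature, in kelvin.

T₂ ≈ 70.1 K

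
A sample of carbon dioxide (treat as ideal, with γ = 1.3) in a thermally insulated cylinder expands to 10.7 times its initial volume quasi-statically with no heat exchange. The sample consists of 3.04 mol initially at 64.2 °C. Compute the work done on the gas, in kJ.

W ≈ -14.5 kJ

Adiabatic: T₁V₁^(γ−1) = T₂V₂^(γ−1) ⇒ T₂ = T₁ (V₁/V₂)^(γ−1).
T₁ = 64.2 °C = 337.3 K.
T₂ = 337.3 × (1/10.7)^(0.3) = 165.7 K.
Q = 0, so ΔU = W_on_gas = nCᵥΔT with Cᵥ = R/(γ−1) = 27.71 J/(mol·K).
ΔU = 3.04 × 27.71 × (165.7 − 337.3) = -14460 J.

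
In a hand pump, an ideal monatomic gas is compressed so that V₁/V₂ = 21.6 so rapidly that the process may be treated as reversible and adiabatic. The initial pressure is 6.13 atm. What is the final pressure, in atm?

Since PV^γ is constant along a reversible adiabat, P₂ = P₁ (V₁/V₂)^γ.
For a monatomic ideal gas γ = 5/3.
P₂ = 6.13 × 21.6^(5/3) = 1027 atm.

P₂ ≈ 1030 atm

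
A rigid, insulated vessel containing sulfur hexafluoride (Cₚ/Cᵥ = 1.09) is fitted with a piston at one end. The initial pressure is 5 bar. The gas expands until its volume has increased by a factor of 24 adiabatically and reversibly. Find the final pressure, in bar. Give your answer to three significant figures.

Since PV^γ is constant along a reversible adiabat, P₂ = P₁ (V₁/V₂)^γ.
P₂ = 5 × (1/24)^(1.09) = 0.1565 bar.

P₂ ≈ 0.157 bar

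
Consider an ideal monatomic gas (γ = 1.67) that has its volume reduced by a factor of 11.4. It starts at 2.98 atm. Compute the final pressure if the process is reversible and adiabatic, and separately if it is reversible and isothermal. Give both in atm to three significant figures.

adiabatic: 173 atm; isothermal: 34.0 atm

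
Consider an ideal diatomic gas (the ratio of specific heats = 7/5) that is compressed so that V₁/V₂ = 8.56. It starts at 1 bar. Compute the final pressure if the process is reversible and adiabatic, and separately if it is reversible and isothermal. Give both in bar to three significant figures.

adiabatic: 20.2 bar; isothermal: 8.56 bar

Isothermal: P₂ = P₁(V₁/V₂) = 1×8.56 = 8.56 bar.
Adiabatic: P₂ = P₁(V₁/V₂)^γ = 1×8.56^(7/5) = 20.21 bar.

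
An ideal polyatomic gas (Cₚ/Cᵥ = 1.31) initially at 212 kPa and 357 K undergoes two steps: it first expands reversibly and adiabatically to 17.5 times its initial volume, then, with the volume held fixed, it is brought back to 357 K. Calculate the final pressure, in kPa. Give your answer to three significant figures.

P₃ ≈ 12.1 kPa

Adiabatic step (PV^γ = const): P₂ = 212×(1/17.5)^(1.31) = 4.988 kPa; T₂ = 357×(1/17.5)^(0.31) = 147 K.
Isochoric: P₃ = P₂(T₃/T₂) = 4.988 × (357/147) = 12.11 kPa.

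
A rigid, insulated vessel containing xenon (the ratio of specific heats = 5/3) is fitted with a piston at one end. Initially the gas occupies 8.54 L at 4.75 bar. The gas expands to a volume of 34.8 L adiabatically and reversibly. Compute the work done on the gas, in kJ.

P₂ = P₁(V₁/V₂)^γ = 4.75×(8.54/34.8)^(5/3) = 0.4569 bar.
For a reversible adiabat, W_by_gas = (P₁V₁ − P₂V₂)/(γ−1).
W_by = (475000×0.00854 − 45690×0.0348) / (2/3) = 3700 J.
W_on_gas = −W_by = -3700 J.

W ≈ -3.70 kJ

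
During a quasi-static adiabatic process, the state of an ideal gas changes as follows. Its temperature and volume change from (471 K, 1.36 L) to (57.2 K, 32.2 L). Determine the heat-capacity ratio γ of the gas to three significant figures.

γ ≈ 1.67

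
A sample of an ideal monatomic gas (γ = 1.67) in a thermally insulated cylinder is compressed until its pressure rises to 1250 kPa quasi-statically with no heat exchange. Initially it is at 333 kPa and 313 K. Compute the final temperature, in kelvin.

Adiabatic: T₂/T₁ = (P₂/P₁)^((γ−1)/γ).
T₂ = 313 × (1250/333)^(0.401) = 532.1 K.

T₂ ≈ 532 K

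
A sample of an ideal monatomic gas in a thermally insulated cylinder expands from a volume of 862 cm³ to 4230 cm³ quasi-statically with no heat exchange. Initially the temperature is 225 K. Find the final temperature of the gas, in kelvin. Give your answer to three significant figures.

T₂ ≈ 77.9 K

For a reversible adiabat TV^(γ−1) is constant, so T₂ = T₁ (V₁/V₂)^(γ−1).
For a monatomic ideal gas γ = 5/3, so γ−1 = 2/3.
T₂ = 225 × (862/4230)^(2/3) = 77.92 K.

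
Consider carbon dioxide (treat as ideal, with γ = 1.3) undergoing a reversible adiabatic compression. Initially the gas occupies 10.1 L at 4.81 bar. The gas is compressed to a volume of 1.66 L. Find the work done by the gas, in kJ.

W ≈ -11.6 kJ

P₂ = P₁(V₁/V₂)^γ = 4.81×(10.1/1.66)^(1.3) = 50.31 bar.
For a reversible adiabat, W_by_gas = (P₁V₁ − P₂V₂)/(γ−1).
W_by = (481000×0.0101 − 5.031×10^6×0.00166) / (0.3) = -11640 J.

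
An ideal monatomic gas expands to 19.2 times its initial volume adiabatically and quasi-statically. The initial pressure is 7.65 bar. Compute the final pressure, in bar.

P₂ ≈ 0.0556 bar

Adiabatic: P₁V₁^γ = P₂V₂^γ ⇒ P₂ = P₁ (V₁/V₂)^γ.
For a monatomic ideal gas γ = 5/3.
P₂ = 7.65 × (1/19.2)^(5/3) = 0.05557 bar.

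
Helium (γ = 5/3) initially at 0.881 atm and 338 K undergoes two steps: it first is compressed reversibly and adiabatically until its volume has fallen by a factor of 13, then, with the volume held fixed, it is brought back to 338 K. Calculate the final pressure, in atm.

Adiabatic step (PV^γ = const): P₂ = 0.881×13^(5/3) = 63.32 atm; T₂ = 338×13^(2/3) = 1869 K.
Isochoric: P₃ = P₂(T₃/T₂) = 63.32 × (338/1869) = 11.45 atm.

P₃ ≈ 11.5 atm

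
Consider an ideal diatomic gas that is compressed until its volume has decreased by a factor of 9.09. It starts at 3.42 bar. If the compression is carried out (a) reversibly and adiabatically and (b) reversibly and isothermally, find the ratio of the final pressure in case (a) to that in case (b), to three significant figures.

P_adiabatic / P_isothermal ≈ 2.42

For a diatomic ideal gas γ = 7/5.
Isothermal: P_b = P₁(V₁/V₂) = 3.42×9.09.
Adiabatic: P_a = P₁(V₁/V₂)^γ = 3.42×9.09^(7/5).
P_a/P_b = (V₁/V₂)^(γ−1) = 9.09^(2/5) = 2.418.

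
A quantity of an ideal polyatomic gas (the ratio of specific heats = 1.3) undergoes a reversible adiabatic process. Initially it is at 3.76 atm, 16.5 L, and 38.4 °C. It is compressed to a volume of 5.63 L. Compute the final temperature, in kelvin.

T₂ ≈ 430 K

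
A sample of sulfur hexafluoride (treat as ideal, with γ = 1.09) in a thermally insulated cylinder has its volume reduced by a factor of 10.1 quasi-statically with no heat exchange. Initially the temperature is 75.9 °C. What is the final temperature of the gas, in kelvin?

T₂ ≈ 430 K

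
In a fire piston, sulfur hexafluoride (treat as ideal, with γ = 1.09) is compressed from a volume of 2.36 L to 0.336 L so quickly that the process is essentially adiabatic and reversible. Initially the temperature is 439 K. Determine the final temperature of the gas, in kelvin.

T₂ ≈ 523 K

Adiabatic: T₁V₁^(γ−1) = T₂V₂^(γ−1) ⇒ T₂ = T₁ (V₁/V₂)^(γ−1).
T₂ = 439 × (2.36/0.336)^(0.09) = 523.2 K.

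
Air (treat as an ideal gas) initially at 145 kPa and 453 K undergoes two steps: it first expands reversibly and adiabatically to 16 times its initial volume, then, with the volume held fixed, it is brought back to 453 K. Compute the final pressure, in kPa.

For a diatomic ideal gas γ = 7/5.
Adiabatic step (PV^γ = const): P₂ = 145×(1/16)^(7/5) = 2.99 kPa; T₂ = 453×(1/16)^(2/5) = 149.4 K.
Isochoric: P₃ = P₂(T₃/T₂) = 2.99 × (453/149.4) = 9.062 kPa.

P₃ ≈ 9.06 kPa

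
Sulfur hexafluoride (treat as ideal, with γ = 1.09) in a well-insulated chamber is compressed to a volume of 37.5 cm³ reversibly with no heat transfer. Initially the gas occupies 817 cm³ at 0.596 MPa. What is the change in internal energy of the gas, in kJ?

ΔU ≈ 1.73 kJ

P₂ = P₁(V₁/V₂)^γ = 0.596×(817/37.5)^(1.09) = 17.13 MPa.
For a reversible adiabat, W_by_gas = (P₁V₁ − P₂V₂)/(γ−1).
W_by = (596000×0.000817 − 1.713×10^7×3.75×10^-5) / (0.09) = -1729 J.
Q = 0 ⇒ ΔU = −W_by = 1729 J.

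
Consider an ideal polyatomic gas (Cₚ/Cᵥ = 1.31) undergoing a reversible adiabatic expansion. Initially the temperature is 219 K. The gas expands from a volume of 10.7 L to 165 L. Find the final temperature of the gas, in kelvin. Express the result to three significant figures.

T₂ ≈ 93.8 K

For a reversible adiabat TV^(γ−1) is constant, so T₂ = T₁ (V₁/V₂)^(γ−1).
T₂ = 219 × (10.7/165)^(0.31) = 93.78 K.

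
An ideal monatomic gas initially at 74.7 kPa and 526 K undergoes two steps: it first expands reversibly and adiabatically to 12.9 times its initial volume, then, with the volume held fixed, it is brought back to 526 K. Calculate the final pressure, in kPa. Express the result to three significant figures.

P₃ ≈ 5.79 kPa

For a monatomic ideal gas γ = 5/3.
Adiabatic step (PV^γ = const): P₂ = 74.7×(1/12.9)^(5/3) = 1.053 kPa; T₂ = 526×(1/12.9)^(2/3) = 95.63 K.
Isochoric: P₃ = P₂(T₃/T₂) = 1.053 × (526/95.63) = 5.791 kPa.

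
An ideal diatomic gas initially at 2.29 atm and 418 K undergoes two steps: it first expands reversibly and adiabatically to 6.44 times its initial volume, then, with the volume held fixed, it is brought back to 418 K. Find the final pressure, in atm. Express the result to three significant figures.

P₃ ≈ 0.356 atm

For a diatomic ideal gas γ = 7/5.
Adiabatic step (PV^γ = const): P₂ = 2.29×(1/6.44)^(7/5) = 0.1688 atm; T₂ = 418×(1/6.44)^(2/5) = 198.4 K.
Isochoric: P₃ = P₂(T₃/T₂) = 0.1688 × (418/198.4) = 0.3556 atm.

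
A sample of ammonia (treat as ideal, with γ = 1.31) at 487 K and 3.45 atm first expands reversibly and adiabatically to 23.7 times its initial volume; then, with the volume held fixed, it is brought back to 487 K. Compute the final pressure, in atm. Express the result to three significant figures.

Adiabatic step (PV^γ = const): P₂ = 3.45×(1/23.7)^(1.31) = 0.05456 atm; T₂ = 487×(1/23.7)^(0.31) = 182.5 K.
Isochoric: P₃ = P₂(T₃/T₂) = 0.05456 × (487/182.5) = 0.1456 atm.

P₃ ≈ 0.146 atm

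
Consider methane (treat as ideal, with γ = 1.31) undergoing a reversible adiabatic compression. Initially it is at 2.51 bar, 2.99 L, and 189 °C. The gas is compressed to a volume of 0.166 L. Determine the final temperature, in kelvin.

For a reversible adiabat TV^(γ−1) is constant, so T₂ = T₁ (V₁/V₂)^(γ−1).
T₁ = 189 °C = 462.1 K.
T₂ = 462.1 × (2.99/0.166)^(0.31) = 1132 K.

T₂ ≈ 1130 K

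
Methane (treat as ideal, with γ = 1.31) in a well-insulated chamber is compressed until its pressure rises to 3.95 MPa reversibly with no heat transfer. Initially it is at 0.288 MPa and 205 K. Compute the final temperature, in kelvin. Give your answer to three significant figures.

T₂ ≈ 381 K

Along an adiabat T P^((1−γ)/γ) is constant, so T₂ = T₁ (P₂/P₁)^((γ−1)/γ).
T₂ = 205 × (3.95/0.288)^(0.237) = 380.9 K.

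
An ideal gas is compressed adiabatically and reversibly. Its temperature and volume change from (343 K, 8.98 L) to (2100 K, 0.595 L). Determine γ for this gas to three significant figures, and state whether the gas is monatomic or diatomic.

TV^(γ−1) = const ⇒ γ − 1 = ln(T₂/T₁) / ln(V₁/V₂).
γ = 1 + ln(2100/343) / ln(8.98/0.595) = 1.668.
γ ≈ 1.67 is close to 5/3, so the gas is monatomic.

γ ≈ 1.67; monatomic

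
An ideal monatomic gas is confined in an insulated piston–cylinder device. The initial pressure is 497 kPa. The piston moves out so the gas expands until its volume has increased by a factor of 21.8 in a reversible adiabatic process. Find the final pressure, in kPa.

P₂ ≈ 2.92 kPa

Adiabatic: P₁V₁^γ = P₂V₂^γ ⇒ P₂ = P₁ (V₁/V₂)^γ.
For a monatomic ideal gas γ = 5/3.
P₂ = 497 × (1/21.8)^(5/3) = 2.921 kPa.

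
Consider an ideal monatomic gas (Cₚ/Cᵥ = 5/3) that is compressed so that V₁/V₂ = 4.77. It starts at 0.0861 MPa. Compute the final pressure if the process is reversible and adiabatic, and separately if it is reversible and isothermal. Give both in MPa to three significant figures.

adiabatic: 1.16 MPa; isothermal: 0.411 MPa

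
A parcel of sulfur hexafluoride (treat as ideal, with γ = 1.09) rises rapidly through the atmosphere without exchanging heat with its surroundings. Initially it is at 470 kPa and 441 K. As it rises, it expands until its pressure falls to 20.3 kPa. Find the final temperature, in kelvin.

Along an adiabat T P^((1−γ)/γ) is constant, so T₂ = T₁ (P₂/P₁)^((γ−1)/γ).
T₂ = 441 × (20.3/470)^(0.0826) = 340.2 K.

T₂ ≈ 340 K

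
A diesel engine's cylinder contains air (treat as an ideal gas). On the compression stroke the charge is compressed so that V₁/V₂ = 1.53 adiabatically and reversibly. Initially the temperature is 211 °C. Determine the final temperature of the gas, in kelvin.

T₂ ≈ 574 K

For a reversible adiabat TV^(γ−1) is constant, so T₂ = T₁ (V₁/V₂)^(γ−1).
For a diatomic ideal gas γ = 7/5, so γ−1 = 2/5.
T₁ = 211 °C = 484.1 K.
T₂ = 484.1 × 1.53^(2/5) = 573.9 K.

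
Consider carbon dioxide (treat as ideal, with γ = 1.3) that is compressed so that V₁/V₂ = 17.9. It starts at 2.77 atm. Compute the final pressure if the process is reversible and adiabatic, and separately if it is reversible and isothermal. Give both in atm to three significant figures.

Isothermal: P₂ = P₁(V₁/V₂) = 2.77×17.9 = 49.58 atm.
Adiabatic: P₂ = P₁(V₁/V₂)^γ = 2.77×17.9^(1.3) = 117.8 atm.

adiabatic: 118 atm; isothermal: 49.6 atm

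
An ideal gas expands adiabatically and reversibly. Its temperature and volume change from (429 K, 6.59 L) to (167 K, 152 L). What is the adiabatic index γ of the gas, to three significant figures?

γ ≈ 1.30

TV^(γ−1) = const ⇒ γ − 1 = ln(T₂/T₁) / ln(V₁/V₂).
γ = 1 + ln(167/429) / ln(6.59/152) = 1.301.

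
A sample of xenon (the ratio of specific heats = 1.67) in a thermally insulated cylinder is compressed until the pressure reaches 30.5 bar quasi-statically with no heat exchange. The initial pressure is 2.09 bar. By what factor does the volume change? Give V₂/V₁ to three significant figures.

From PV^γ = const, V₂/V₁ = (P₁/P₂)^(1/γ).
V₂/V₁ = (2.09/30.5)^(0.599) = 0.2009.

V₂/V₁ ≈ 0.201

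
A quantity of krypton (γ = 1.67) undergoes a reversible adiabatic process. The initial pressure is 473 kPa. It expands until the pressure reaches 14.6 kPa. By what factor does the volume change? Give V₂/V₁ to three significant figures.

V₂/V₁ ≈ 8.03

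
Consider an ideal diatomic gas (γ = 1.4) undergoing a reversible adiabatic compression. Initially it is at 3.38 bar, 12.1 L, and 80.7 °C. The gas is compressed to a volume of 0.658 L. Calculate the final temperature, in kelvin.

For a reversible adiabat TV^(γ−1) is constant, so T₂ = T₁ (V₁/V₂)^(γ−1).
T₁ = 80.7 °C = 353.8 K.
T₂ = 353.8 × (12.1/0.658)^(0.4) = 1134 K.

T₂ ≈ 1130 K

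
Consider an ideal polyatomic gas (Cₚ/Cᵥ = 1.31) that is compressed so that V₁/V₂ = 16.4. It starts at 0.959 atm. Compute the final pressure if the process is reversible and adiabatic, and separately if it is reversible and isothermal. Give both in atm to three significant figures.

Isothermal: P₂ = P₁(V₁/V₂) = 0.959×16.4 = 15.73 atm.
Adiabatic: P₂ = P₁(V₁/V₂)^γ = 0.959×16.4^(1.31) = 37.43 atm.

adiabatic: 37.4 atm; isothermal: 15.7 atm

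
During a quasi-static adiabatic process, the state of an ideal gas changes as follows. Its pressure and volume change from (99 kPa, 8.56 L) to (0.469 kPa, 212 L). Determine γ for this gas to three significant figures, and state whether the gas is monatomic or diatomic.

PV^γ = const ⇒ γ = ln(P₂/P₁) / ln(V₁/V₂).
γ = ln(0.469/99) / ln(8.56/212) = 1.668.
γ ≈ 1.67 is close to 5/3, so the gas is monatomic.

γ ≈ 1.67; monatomic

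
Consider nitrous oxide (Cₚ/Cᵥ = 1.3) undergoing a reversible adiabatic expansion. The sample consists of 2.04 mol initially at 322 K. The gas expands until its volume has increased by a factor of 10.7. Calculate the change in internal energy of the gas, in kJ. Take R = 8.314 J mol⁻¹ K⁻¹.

ΔU ≈ -9.26 kJ

Adiabatic: T₁V₁^(γ−1) = T₂V₂^(γ−1) ⇒ T₂ = T₁ (V₁/V₂)^(γ−1).
T₂ = 322 × (1/10.7)^(0.3) = 158.1 K.
Q = 0, so ΔU = W_on_gas = nCᵥΔT with Cᵥ = R/(γ−1) = 27.71 J/(mol·K).
ΔU = 2.04 × 27.71 × (158.1 − 322) = -9264 J.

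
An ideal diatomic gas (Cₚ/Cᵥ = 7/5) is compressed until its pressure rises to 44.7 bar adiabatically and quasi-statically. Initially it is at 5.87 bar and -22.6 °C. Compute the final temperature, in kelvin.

T₂ ≈ 448 K

Adiabatic: T₂/T₁ = (P₂/P₁)^((γ−1)/γ).
T₁ = -22.6 °C = 250.5 K.
T₂ = 250.5 × (44.7/5.87)^(2/7) = 447.5 K.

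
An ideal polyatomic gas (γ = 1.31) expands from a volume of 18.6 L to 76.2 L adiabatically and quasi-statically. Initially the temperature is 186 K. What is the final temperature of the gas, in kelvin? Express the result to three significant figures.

For a reversible adiabat TV^(γ−1) is constant, so T₂ = T₁ (V₁/V₂)^(γ−1).
T₂ = 186 × (18.6/76.2)^(0.31) = 120.1 K.

T₂ ≈ 120 K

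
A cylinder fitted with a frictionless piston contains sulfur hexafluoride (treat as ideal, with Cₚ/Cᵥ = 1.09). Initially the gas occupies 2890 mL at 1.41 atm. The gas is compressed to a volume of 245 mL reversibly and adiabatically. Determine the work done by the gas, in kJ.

W ≈ -1.14 kJ

P₂ = P₁(V₁/V₂)^γ = 1.41×(2890/245)^(1.09) = 20.77 atm.
For a reversible adiabat, W_by_gas = (P₁V₁ − P₂V₂)/(γ−1).
W_by = (142900×0.00289 − 2.104×10^6×0.000245) / (0.09) = -1141 J.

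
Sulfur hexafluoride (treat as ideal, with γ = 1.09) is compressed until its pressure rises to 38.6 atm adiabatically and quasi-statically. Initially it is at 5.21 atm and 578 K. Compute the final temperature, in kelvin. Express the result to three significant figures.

Adiabatic: T₂/T₁ = (P₂/P₁)^((γ−1)/γ).
T₂ = 578 × (38.6/5.21)^(0.0826) = 681.9 K.

T₂ ≈ 682 K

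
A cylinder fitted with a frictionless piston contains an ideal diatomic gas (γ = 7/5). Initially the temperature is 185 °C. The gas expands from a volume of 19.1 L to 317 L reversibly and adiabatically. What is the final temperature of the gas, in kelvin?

T₂ ≈ 149 K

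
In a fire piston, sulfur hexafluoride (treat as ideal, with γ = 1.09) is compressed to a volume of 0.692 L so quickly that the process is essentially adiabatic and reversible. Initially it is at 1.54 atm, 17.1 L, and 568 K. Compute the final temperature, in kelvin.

Adiabatic: T₁V₁^(γ−1) = T₂V₂^(γ−1) ⇒ T₂ = T₁ (V₁/V₂)^(γ−1).
T₂ = 568 × (17.1/0.692)^(0.09) = 758.1 K.

T₂ ≈ 758 K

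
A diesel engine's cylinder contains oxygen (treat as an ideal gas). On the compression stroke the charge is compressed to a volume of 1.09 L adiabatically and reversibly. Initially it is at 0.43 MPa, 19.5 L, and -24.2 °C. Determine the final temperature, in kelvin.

T₂ ≈ 789 K

For a reversible adiabat TV^(γ−1) is constant, so T₂ = T₁ (V₁/V₂)^(γ−1).
γ = 7/5 for a diatomic ideal gas.
T₁ = -24.2 °C = 248.9 K.
T₂ = 248.9 × (19.5/1.09)^(2/5) = 789.1 K.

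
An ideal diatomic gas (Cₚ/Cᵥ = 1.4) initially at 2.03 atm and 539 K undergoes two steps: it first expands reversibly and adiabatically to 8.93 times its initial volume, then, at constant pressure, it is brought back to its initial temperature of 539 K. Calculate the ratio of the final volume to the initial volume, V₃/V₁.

V₃/V₁ ≈ 21.4

Adiabatic step: V₂/V₁ = 8.93; T₂ = T₁·(1/8.93)^(0.4) = 224.5 K.
Isobaric step: V₃/V₂ = T₃/T₂ = 539/224.5.
V₃/V₁ = (V₂/V₁)(V₃/V₂) = 8.93 × (539/224.5) = 21.44.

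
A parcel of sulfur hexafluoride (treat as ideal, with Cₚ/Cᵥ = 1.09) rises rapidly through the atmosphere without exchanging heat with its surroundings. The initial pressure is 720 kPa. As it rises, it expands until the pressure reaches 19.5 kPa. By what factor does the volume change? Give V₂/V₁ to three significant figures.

From PV^γ = const, V₂/V₁ = (P₁/P₂)^(1/γ).
V₂/V₁ = (720/19.5)^(0.917) = 27.41.

V₂/V₁ ≈ 27.4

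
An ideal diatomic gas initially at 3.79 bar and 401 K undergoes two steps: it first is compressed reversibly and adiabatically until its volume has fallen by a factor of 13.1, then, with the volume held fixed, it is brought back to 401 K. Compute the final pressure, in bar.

P₃ ≈ 49.6 bar

For a diatomic ideal gas γ = 7/5.
Adiabatic step (PV^γ = const): P₂ = 3.79×13.1^(7/5) = 138.9 bar; T₂ = 401×13.1^(2/5) = 1122 K.
Isochoric: P₃ = P₂(T₃/T₂) = 138.9 × (401/1122) = 49.65 bar.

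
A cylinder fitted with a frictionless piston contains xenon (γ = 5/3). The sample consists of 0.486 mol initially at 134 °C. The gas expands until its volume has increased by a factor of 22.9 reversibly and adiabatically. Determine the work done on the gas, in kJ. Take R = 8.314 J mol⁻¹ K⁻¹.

W ≈ -2.16 kJ

For a reversible adiabat TV^(γ−1) is constant, so T₂ = T₁ (V₁/V₂)^(γ−1).
T₁ = 134 °C = 407.1 K.
T₂ = 407.1 × (1/22.9)^(2/3) = 50.49 K.
Q = 0, so ΔU = W_on_gas = nCᵥΔT with Cᵥ = R/(γ−1) = 12.47 J/(mol·K).
ΔU = 0.486 × 12.47 × (50.49 − 407.1) = -2162 J.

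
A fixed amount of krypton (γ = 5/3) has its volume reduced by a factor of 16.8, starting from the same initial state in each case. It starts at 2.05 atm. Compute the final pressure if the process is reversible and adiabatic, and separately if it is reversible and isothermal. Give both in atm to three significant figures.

Isothermal: P₂ = P₁(V₁/V₂) = 2.05×16.8 = 34.44 atm.
Adiabatic: P₂ = P₁(V₁/V₂)^γ = 2.05×16.8^(5/3) = 225.9 atm.

adiabatic: 226 atm; isothermal: 34.4 atm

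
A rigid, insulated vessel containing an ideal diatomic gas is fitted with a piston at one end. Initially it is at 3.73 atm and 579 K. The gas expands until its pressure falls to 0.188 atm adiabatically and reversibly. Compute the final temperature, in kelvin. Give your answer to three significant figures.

T₂ ≈ 247 K

Along an adiabat T P^((1−γ)/γ) is constant, so T₂ = T₁ (P₂/P₁)^((γ−1)/γ).
For a diatomic ideal gas γ = 7/5, so (γ−1)/γ = 2/7.
T₂ = 579 × (0.188/3.73)^(2/7) = 246.6 K.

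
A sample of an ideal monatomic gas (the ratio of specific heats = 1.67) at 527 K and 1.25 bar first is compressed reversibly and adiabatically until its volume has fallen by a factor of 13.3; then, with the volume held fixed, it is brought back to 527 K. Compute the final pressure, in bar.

Adiabatic step (PV^γ = const): P₂ = 1.25×13.3^(1.67) = 94.13 bar; T₂ = 527×13.3^(0.67) = 2984 K.
Isochoric: P₃ = P₂(T₃/T₂) = 94.13 × (527/2984) = 16.63 bar.

P₃ ≈ 16.6 bar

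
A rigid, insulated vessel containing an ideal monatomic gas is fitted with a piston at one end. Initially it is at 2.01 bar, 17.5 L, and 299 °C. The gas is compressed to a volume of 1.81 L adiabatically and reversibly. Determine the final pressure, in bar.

P₂ ≈ 88.2 bar

Adiabatic: P₁V₁^γ = P₂V₂^γ ⇒ P₂ = P₁ (V₁/V₂)^γ.
γ = 5/3 for a monatomic ideal gas.
P₂ = 2.01 × (17.5/1.81)^(5/3) = 88.2 bar.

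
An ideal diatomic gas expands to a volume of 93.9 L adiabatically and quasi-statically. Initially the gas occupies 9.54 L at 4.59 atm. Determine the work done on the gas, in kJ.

γ = 7/5 for a diatomic ideal gas.
P₂ = P₁(V₁/V₂)^γ = 4.59×(9.54/93.9)^(7/5) = 0.1868 atm.
For a reversible adiabat, W_by_gas = (P₁V₁ − P₂V₂)/(γ−1).
W_by = (465100×0.00954 − 18930×0.0939) / (2/5) = 6648 J.
W_on_gas = −W_by = -6648 J.

W ≈ -6.65 kJ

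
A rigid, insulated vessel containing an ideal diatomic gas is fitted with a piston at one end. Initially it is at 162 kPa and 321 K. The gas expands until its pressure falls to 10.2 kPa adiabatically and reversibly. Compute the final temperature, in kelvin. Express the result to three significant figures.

Along an adiabat T P^((1−γ)/γ) is constant, so T₂ = T₁ (P₂/P₁)^((γ−1)/γ).
For a diatomic ideal gas γ = 7/5, so (γ−1)/γ = 2/7.
T₂ = 321 × (10.2/162)^(2/7) = 145.7 K.

T₂ ≈ 146 K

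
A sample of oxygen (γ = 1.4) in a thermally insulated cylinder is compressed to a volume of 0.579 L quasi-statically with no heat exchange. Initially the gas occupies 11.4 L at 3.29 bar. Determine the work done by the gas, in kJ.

W ≈ -21.5 kJ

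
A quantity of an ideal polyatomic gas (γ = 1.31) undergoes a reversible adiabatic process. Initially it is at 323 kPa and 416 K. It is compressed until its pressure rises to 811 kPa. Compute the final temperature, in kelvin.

T₂ ≈ 517 K

Adiabatic: T₂/T₁ = (P₂/P₁)^((γ−1)/γ).
T₂ = 416 × (811/323)^(0.237) = 517.3 K.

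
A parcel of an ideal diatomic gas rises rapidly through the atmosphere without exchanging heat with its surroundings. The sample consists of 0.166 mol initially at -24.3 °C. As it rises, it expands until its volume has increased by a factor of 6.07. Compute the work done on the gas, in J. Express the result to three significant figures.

Adiabatic: T₁V₁^(γ−1) = T₂V₂^(γ−1) ⇒ T₂ = T₁ (V₁/V₂)^(γ−1).
γ = 7/5 for a diatomic ideal gas, so γ−1 = 2/5.
T₁ = -24.3 °C = 248.8 K.
T₂ = 248.8 × (1/6.07)^(2/5) = 121 K.
Q = 0, so ΔU = W_on_gas = nCᵥΔT with Cᵥ = R/(γ−1) = 20.79 J/(mol·K).
ΔU = 0.166 × 20.79 × (121 − 248.8) = -441.2 J.

W ≈ -441 J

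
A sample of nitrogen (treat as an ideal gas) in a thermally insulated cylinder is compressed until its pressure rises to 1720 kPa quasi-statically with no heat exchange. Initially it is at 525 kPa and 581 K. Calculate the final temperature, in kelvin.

T₂ ≈ 816 K

Along an adiabat T P^((1−γ)/γ) is constant, so T₂ = T₁ (P₂/P₁)^((γ−1)/γ).
For a diatomic ideal gas γ = 7/5, so (γ−1)/γ = 2/7.
T₂ = 581 × (1720/525)^(2/7) = 815.5 K.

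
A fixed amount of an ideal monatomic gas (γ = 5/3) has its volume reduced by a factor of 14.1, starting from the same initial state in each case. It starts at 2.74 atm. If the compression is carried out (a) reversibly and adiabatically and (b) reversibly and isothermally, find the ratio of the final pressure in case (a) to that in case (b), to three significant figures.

P_adiabatic / P_isothermal ≈ 5.84

Isothermal: P_b = P₁(V₁/V₂) = 2.74×14.1.
Adiabatic: P_a = P₁(V₁/V₂)^γ = 2.74×14.1^(5/3).
P_a/P_b = (V₁/V₂)^(γ−1) = 14.1^(2/3) = 5.836.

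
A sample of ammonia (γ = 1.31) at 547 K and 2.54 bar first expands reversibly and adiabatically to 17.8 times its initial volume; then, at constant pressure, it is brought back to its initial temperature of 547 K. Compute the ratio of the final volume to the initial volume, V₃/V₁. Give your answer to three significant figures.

Adiabatic step: V₂/V₁ = 17.8; T₂ = T₁·(1/17.8)^(0.31) = 224.1 K.
Isobaric step: V₃/V₂ = T₃/T₂ = 547/224.1.
V₃/V₁ = (V₂/V₁)(V₃/V₂) = 17.8 × (547/224.1) = 43.46.

V₃/V₁ ≈ 43.5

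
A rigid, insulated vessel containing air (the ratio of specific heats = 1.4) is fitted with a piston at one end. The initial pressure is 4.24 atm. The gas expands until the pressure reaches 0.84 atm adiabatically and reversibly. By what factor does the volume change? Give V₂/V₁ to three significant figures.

V₂/V₁ ≈ 3.18

From PV^γ = const, V₂/V₁ = (P₁/P₂)^(1/γ).
V₂/V₁ = (4.24/0.84)^(0.714) = 3.178.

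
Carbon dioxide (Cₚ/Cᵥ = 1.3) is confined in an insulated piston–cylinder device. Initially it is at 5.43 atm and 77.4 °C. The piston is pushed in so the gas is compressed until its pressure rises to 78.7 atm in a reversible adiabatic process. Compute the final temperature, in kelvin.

Adiabatic: T₂/T₁ = (P₂/P₁)^((γ−1)/γ).
T₁ = 77.4 °C = 350.5 K.
T₂ = 350.5 × (78.7/5.43)^(0.231) = 649.7 K.

T₂ ≈ 650 K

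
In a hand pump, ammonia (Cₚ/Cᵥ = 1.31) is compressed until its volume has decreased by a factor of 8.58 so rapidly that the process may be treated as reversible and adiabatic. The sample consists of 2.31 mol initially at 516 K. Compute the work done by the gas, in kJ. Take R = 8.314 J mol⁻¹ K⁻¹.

W ≈ -30.3 kJ

For a reversible adiabat TV^(γ−1) is constant, so T₂ = T₁ (V₁/V₂)^(γ−1).
T₂ = 516 × 8.58^(0.31) = 1005 K.
Q = 0, so ΔU = W_on_gas = nCᵥΔT with Cᵥ = R/(γ−1) = 26.82 J/(mol·K).
ΔU = 2.31 × 26.82 × (1005 − 516) = 30280 J.
Work done by the gas = −ΔU = -30280 J.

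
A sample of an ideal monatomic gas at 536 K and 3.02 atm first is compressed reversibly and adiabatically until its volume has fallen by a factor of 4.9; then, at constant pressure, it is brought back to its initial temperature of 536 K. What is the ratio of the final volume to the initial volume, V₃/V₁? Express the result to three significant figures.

V₃/V₁ ≈ 0.0707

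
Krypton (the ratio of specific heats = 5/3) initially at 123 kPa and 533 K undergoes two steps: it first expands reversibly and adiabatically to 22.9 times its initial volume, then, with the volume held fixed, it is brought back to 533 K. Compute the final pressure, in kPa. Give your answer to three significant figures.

Adiabatic step (PV^γ = const): P₂ = 123×(1/22.9)^(5/3) = 0.6661 kPa; T₂ = 533×(1/22.9)^(2/3) = 66.1 K.
Isochoric: P₃ = P₂(T₃/T₂) = 0.6661 × (533/66.1) = 5.371 kPa.

P₃ ≈ 5.37 kPa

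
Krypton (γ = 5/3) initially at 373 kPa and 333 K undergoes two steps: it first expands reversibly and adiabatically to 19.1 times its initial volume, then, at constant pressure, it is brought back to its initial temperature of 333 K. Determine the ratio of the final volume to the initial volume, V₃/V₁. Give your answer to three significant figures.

V₃/V₁ ≈ 136

Adiabatic step: V₂/V₁ = 19.1; T₂ = T₁·(1/19.1)^(2/3) = 46.6 K.
Isobaric step: V₃/V₂ = T₃/T₂ = 333/46.6.
V₃/V₁ = (V₂/V₁)(V₃/V₂) = 19.1 × (333/46.6) = 136.5.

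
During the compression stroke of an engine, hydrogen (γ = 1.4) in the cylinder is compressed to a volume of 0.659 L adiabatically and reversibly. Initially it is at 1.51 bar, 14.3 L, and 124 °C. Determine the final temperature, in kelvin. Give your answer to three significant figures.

Adiabatic: T₁V₁^(γ−1) = T₂V₂^(γ−1) ⇒ T₂ = T₁ (V₁/V₂)^(γ−1).
T₁ = 124 °C = 397.1 K.
T₂ = 397.1 × (14.3/0.659)^(0.4) = 1360 K.

T₂ ≈ 1360 K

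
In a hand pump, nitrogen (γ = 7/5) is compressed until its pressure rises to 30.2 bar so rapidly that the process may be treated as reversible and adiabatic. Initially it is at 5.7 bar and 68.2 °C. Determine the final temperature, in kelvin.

T₂ ≈ 550 K

Along an adiabat T P^((1−γ)/γ) is constant, so T₂ = T₁ (P₂/P₁)^((γ−1)/γ).
T₁ = 68.2 °C = 341.3 K.
T₂ = 341.3 × (30.2/5.7)^(2/7) = 549.7 K.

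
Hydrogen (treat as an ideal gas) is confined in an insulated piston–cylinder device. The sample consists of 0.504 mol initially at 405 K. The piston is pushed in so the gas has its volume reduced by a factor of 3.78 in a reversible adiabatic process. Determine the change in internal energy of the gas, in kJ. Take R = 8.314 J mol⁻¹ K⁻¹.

ΔU ≈ 2.98 kJ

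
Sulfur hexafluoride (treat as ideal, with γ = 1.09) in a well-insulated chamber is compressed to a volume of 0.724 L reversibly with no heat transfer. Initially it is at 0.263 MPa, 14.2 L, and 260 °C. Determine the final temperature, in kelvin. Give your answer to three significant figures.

T₂ ≈ 697 K

For a reversible adiabat TV^(γ−1) is constant, so T₂ = T₁ (V₁/V₂)^(γ−1).
T₁ = 260 °C = 533.1 K.
T₂ = 533.1 × (14.2/0.724)^(0.09) = 696.9 K.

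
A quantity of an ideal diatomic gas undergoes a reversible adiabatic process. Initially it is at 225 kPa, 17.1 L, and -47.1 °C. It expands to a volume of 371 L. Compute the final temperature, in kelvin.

T₂ ≈ 66.0 K

For a reversible adiabat TV^(γ−1) is constant, so T₂ = T₁ (V₁/V₂)^(γ−1).
γ = 7/5 for a diatomic ideal gas.
T₁ = -47.1 °C = 226 K.
T₂ = 226 × (17.1/371)^(2/5) = 66.02 K.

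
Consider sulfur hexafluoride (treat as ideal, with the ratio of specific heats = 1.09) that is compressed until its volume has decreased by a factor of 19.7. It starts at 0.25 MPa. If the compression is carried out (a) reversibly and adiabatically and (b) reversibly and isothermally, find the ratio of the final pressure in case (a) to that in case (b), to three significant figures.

Isothermal: P_b = P₁(V₁/V₂) = 0.25×19.7.
Adiabatic: P_a = P₁(V₁/V₂)^γ = 0.25×19.7^(1.09).
P_a/P_b = (V₁/V₂)^(γ−1) = 19.7^(0.09) = 1.308.

P_adiabatic / P_isothermal ≈ 1.31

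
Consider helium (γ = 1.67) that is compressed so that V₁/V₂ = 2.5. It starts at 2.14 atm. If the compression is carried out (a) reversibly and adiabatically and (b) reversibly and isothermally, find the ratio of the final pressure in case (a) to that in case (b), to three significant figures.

Isothermal: P_b = P₁(V₁/V₂) = 2.14×2.5.
Adiabatic: P_a = P₁(V₁/V₂)^γ = 2.14×2.5^(1.67).
P_a/P_b = (V₁/V₂)^(γ−1) = 2.5^(0.67) = 1.848.

P_adiabatic / P_isothermal ≈ 1.85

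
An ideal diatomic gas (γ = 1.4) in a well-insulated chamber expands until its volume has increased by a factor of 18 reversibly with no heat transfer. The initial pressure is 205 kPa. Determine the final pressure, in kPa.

P₂ ≈ 3.58 kPa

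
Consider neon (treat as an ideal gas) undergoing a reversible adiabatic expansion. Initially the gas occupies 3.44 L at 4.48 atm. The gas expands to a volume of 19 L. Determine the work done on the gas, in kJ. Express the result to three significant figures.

γ = 5/3 for a monatomic ideal gas.
P₂ = P₁(V₁/V₂)^γ = 4.48×(3.44/19)^(5/3) = 0.2596 atm.
For a reversible adiabat, W_by_gas = (P₁V₁ − P₂V₂)/(γ−1).
W_by = (453900×0.00344 − 26300×0.019) / (2/3) = 1593 J.
W_on_gas = −W_by = -1593 J.

W ≈ -1.59 kJ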